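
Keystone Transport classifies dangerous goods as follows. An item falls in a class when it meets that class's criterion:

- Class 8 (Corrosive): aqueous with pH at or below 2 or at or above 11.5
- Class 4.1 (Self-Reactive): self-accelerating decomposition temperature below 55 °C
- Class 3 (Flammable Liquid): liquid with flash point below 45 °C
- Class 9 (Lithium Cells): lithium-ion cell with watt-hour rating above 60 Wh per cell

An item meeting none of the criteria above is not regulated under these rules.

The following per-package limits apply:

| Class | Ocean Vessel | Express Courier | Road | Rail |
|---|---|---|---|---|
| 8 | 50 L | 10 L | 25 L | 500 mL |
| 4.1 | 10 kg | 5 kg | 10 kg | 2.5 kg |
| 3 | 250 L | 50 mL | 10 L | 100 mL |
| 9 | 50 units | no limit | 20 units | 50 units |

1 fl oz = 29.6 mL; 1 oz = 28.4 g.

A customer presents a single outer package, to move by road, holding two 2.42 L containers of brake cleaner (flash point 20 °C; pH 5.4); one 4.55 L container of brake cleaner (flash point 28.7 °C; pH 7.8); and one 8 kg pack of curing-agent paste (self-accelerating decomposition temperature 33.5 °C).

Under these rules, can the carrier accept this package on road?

Yes

The brake cleaner has flash point 20 °C, which is < 45 °C, so it is Class 3 (Flammable Liquid).
The brake cleaner has flash point 28.7 °C, which is < 45 °C, so it is Class 3 (Flammable Liquid).
The curing-agent paste has self-accelerating decomposition temperature 33.5 °C, which is < 55 °C, so it is Class 4.1 (Self-Reactive).
Class 3 net quantity: (two 2.42 L containers = 4.84 L) + 4.55 L = 9.39 L.
9.39 L ≤ 10 L (road limit, Class 3) — within limit.
Class 4.1 quantity: 8 kg.
8 kg is within the road limit of 10 kg for Class 4.1.
Every hazard class is within its road limit and no segregation rule is violated.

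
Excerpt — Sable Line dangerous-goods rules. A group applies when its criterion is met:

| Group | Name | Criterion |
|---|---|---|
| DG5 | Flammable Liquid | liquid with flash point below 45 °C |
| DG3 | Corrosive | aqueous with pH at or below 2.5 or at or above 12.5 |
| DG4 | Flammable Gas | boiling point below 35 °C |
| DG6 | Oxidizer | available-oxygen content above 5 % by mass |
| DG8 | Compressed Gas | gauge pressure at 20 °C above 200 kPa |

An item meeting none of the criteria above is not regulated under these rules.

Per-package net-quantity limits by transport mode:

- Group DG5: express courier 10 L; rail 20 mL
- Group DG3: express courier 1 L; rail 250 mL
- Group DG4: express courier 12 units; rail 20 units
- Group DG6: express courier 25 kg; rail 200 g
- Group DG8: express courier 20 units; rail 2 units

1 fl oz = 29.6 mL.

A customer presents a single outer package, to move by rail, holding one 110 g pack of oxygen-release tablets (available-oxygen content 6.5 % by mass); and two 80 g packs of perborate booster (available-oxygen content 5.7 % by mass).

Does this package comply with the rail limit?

No

With available-oxygen content 6.5 % by mass (> 5 % by mass), the oxygen-release tablets fall in Group DG6.
The perborate booster has available-oxygen content 5.7 % by mass, which is > 5 % by mass, so it is Group DG6 (Oxidizer).
Group DG6 net quantity: 110 g + (two 80 g packs = 160 g) = 270 g.
That exceeds the Group DG6 rail limit of 200 g.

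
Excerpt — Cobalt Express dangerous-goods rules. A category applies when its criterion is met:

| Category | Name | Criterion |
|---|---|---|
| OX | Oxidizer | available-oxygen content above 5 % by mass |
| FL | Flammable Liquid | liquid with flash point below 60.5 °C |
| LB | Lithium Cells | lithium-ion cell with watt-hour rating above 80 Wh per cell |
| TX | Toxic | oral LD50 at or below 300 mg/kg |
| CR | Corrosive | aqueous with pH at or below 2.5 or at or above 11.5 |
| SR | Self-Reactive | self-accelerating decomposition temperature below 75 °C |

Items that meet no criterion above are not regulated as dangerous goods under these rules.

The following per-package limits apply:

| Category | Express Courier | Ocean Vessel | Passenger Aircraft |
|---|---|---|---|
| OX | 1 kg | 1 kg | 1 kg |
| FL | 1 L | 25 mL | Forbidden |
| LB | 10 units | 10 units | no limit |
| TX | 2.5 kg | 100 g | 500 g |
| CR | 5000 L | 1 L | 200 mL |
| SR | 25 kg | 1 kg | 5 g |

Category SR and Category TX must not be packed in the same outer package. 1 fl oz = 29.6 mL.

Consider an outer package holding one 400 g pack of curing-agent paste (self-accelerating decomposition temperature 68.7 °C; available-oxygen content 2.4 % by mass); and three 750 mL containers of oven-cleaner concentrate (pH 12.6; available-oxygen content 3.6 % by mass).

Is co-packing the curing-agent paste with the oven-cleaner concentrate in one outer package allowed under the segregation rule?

Yes

Curing-agent paste: self-accelerating decomposition temperature 68.7 °C < 75 °C → Category SR (Self-Reactive).
With pH 12.6 (≥ 11.5), the oven-cleaner concentrate falls in Category CR.
No segregation rule bars Category SR with Category CR.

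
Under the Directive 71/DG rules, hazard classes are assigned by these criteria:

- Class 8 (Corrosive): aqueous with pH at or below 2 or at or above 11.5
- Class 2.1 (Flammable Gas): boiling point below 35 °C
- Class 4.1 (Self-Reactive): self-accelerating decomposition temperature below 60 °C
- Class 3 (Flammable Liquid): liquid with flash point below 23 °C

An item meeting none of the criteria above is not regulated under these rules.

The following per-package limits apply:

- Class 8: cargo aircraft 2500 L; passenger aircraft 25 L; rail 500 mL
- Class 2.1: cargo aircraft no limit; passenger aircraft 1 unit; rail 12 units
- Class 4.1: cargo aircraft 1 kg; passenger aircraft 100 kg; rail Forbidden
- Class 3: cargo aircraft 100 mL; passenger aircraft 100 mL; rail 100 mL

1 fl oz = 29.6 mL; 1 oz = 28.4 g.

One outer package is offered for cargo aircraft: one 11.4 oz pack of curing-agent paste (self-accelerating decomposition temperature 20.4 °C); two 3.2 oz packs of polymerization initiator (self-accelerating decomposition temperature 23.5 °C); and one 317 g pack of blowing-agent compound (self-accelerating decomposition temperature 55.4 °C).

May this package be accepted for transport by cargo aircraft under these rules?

Curing-agent paste: self-accelerating decomposition temperature 20.4 °C < 60 °C → Class 4.1 (Self-Reactive).
Self-accelerating decomposition temperature 23.5 °C meets the Class 4.1 criterion (Self-Reactive), so the polymerization initiator is Class 4.1.
Self-accelerating decomposition temperature 55.4 °C meets the Class 4.1 criterion (Self-Reactive), so the blowing-agent compound is Class 4.1.
Class 4.1 net quantity: (one 11.4 oz pack = 323.76 g) + (two 3.2 oz packs = 181.76 g) + 317 g = 822.52 g.
822.52 g is within the cargo aircraft limit of 1 kg for Class 4.1.

Yes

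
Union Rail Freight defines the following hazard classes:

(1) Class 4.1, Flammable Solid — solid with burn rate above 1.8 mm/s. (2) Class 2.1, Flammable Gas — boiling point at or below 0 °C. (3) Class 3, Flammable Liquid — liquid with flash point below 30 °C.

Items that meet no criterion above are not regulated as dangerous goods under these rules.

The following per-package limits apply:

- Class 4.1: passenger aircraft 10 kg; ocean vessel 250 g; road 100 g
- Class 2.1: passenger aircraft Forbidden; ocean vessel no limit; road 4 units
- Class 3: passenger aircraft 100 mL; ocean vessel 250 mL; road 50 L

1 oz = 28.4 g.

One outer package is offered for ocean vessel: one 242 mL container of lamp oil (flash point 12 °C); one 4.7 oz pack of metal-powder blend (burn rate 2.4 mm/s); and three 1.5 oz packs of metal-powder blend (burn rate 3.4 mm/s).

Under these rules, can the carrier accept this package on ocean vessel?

No

Lamp oil: flash point 12 °C < 30 °C → Class 3 (Flammable Liquid).
With burn rate 2.4 mm/s (> 1.8 mm/s), the metal-powder blend falls in Class 4.1.
Burn rate 3.4 mm/s meets the Class 4.1 criterion (Flammable Solid), so the metal-powder blend is Class 4.1.
Total Class 4.1: (one 4.7 oz pack = 133.48 g) + (three 1.5 oz packs = 127.8 g) = 261.28 g.
261.28 g > 250 g (ocean vessel limit, Class 4.1) — over the limit.
Class 3 quantity: 242 mL.
That is within the Class 3 ocean vessel limit of 250 mL.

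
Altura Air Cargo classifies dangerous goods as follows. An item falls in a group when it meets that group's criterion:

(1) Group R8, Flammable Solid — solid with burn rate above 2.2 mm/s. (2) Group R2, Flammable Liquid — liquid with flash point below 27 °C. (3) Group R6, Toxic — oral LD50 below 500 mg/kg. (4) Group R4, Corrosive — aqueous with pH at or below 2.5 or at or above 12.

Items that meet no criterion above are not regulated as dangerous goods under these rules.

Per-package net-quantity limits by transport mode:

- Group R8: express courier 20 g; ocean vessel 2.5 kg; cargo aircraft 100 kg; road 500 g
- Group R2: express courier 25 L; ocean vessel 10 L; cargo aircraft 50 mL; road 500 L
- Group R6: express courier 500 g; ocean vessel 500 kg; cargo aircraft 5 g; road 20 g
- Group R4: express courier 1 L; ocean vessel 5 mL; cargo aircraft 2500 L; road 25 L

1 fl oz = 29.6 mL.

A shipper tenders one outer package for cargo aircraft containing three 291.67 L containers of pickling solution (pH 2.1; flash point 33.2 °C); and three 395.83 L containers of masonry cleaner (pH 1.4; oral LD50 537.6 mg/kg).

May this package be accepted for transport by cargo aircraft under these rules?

Yes

Pickling solution: pH 2.1 ≤ 2.5 → Group R4 (Corrosive).
With pH 1.4 (≤ 2.5), the masonry cleaner falls in Group R4.
Total Group R4: (three 291.67 L containers = 875.01 L) + (three 395.83 L containers = 1187.49 L) = 2062.5 L.
That is within the Group R4 cargo aircraft limit of 2500 L.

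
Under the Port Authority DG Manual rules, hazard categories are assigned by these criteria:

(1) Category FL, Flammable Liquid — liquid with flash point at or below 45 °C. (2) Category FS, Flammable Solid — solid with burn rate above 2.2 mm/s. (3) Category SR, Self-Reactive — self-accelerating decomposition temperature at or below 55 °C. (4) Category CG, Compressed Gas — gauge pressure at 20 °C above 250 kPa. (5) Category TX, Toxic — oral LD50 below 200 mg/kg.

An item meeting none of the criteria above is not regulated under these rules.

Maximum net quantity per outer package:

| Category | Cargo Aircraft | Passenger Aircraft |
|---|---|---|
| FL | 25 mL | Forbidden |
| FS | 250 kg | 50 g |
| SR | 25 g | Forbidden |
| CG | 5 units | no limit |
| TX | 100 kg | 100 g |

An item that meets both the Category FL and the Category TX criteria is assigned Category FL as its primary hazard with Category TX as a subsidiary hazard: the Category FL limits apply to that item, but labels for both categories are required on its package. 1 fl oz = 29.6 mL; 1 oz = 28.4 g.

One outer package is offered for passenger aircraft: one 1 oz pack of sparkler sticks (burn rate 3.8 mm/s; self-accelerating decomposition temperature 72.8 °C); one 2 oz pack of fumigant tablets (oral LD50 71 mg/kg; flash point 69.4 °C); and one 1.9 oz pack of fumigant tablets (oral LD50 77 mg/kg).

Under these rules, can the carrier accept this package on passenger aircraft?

The sparkler sticks have burn rate 3.8 mm/s, which is > 2.2 mm/s, so they are Category FS (Flammable Solid).
Fumigant tablets: oral LD50 71 mg/kg < 200 mg/kg → Category TX (Toxic).
Fumigant tablets: oral LD50 77 mg/kg < 200 mg/kg → Category TX (Toxic).
Total Category TX: (one 2 oz pack = 56.8 g) + (one 1.9 oz pack = 53.96 g) = 110.76 g.
110.76 g exceeds the passenger aircraft limit of 100 g for Category TX.
Category FS quantity: one 1 oz pack = 28.4 g.
That is within the Category FS passenger aircraft limit of 50 g.

No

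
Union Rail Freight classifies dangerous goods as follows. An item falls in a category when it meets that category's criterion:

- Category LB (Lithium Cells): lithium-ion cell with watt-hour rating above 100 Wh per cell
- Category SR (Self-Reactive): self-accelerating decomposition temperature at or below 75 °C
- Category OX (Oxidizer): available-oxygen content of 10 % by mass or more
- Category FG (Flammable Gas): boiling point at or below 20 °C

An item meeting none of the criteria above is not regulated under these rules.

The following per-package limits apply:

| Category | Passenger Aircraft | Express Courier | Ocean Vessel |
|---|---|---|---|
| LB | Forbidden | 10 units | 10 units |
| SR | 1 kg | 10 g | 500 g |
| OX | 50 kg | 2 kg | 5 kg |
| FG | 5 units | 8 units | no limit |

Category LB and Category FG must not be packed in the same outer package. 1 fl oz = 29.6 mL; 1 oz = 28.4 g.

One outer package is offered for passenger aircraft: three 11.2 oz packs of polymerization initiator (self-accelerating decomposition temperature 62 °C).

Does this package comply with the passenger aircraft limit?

Yes

Polymerization initiator: self-accelerating decomposition temperature 62 °C ≤ 75 °C → Category SR (Self-Reactive).
Category SR quantity: three 11.2 oz packs = 954.24 g.
That is within the Category SR passenger aircraft limit of 1 kg.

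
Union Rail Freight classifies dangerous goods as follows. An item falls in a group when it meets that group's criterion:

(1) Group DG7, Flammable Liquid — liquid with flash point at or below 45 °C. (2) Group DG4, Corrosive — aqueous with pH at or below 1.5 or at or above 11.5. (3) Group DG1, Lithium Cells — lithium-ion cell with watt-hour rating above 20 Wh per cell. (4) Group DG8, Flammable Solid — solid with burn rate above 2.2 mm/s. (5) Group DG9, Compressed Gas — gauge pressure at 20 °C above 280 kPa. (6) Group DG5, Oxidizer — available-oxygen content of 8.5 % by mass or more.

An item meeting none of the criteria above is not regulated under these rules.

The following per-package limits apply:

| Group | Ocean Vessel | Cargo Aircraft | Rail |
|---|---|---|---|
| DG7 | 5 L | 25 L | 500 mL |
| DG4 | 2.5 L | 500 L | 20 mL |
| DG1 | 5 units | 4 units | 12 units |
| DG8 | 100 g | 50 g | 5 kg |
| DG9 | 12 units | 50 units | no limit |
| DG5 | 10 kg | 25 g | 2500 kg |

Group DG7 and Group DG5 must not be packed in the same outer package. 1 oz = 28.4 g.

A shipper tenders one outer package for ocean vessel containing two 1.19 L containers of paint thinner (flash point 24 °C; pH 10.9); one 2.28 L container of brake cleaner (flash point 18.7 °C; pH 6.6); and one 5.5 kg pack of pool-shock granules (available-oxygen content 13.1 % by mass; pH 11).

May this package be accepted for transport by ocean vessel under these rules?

No

Paint thinner: flash point 24 °C ≤ 45 °C → Group DG7 (Flammable Liquid).
Flash point 18.7 °C meets the Group DG7 criterion (Flammable Liquid), so the brake cleaner is Group DG7.
With available-oxygen content 13.1 % by mass (≥ 8.5 % by mass), the pool-shock granules fall in Group DG5.
Total Group DG7: (two 1.19 L containers = 2.38 L) + 2.28 L = 4.66 L.
4.66 L is within the ocean vessel limit of 5 L for Group DG7.
Group DG5 quantity: 5.5 kg.
5.5 kg is within the ocean vessel limit of 10 kg for Group DG5.
Group DG7 and Group DG5 may not share an outer package.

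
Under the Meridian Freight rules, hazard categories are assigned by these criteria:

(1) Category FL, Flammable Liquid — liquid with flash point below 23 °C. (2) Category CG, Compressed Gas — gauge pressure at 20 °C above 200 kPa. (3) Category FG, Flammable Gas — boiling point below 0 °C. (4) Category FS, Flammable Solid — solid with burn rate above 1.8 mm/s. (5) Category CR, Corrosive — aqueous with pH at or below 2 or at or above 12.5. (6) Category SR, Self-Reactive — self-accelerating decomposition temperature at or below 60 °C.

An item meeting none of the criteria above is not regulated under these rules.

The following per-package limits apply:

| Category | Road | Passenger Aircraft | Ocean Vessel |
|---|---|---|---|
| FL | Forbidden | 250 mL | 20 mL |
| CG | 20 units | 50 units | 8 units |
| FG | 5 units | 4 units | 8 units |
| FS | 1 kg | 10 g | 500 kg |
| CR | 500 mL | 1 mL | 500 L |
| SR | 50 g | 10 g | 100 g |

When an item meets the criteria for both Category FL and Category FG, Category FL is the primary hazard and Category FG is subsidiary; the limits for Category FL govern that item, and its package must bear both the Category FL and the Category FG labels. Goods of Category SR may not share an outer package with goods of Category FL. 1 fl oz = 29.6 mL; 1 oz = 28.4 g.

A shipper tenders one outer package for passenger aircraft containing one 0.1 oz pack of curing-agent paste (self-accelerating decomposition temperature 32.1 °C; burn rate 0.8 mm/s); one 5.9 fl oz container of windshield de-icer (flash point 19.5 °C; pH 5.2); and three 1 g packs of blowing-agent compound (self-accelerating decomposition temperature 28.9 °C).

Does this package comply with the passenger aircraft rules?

The curing-agent paste has self-accelerating decomposition temperature 32.1 °C, which is ≤ 60 °C, so it is Category SR (Self-Reactive).
With flash point 19.5 °C (< 23 °C), the windshield de-icer falls in Category FL.
The blowing-agent compound has self-accelerating decomposition temperature 28.9 °C, which is ≤ 60 °C, so it is Category SR (Self-Reactive).
Total Category SR: (one 0.1 oz pack = 2.84 g) + (three 1 g packs = 3 g) = 5.84 g.
That is within the Category SR passenger aircraft limit of 10 g.
Category FL quantity: one 5.9 fl oz container = 174.64 mL.
174.64 mL is within the passenger aircraft limit of 250 mL for Category FL.
Category SR and Category FL may not share an outer package.

No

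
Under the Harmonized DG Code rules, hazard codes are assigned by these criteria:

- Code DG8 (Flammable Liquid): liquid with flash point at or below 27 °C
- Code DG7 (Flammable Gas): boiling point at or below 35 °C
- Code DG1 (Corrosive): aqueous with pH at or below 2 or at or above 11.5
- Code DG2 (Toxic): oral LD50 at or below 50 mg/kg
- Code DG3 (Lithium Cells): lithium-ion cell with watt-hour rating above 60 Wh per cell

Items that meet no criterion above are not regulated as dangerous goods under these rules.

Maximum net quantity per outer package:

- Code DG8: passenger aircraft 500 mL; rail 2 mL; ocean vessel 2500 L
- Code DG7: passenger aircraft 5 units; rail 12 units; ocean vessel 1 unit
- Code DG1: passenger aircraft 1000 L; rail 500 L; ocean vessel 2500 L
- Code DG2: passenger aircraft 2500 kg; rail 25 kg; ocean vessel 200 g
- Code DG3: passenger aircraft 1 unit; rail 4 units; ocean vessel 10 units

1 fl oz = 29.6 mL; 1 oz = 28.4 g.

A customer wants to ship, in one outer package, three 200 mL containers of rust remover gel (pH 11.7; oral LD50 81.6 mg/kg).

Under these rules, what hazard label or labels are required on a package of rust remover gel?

Code DG1

The rust remover gel has pH 11.7, which is ≥ 11.5, so it is Code DG1 (Corrosive).
Only the Code DG1 label is required.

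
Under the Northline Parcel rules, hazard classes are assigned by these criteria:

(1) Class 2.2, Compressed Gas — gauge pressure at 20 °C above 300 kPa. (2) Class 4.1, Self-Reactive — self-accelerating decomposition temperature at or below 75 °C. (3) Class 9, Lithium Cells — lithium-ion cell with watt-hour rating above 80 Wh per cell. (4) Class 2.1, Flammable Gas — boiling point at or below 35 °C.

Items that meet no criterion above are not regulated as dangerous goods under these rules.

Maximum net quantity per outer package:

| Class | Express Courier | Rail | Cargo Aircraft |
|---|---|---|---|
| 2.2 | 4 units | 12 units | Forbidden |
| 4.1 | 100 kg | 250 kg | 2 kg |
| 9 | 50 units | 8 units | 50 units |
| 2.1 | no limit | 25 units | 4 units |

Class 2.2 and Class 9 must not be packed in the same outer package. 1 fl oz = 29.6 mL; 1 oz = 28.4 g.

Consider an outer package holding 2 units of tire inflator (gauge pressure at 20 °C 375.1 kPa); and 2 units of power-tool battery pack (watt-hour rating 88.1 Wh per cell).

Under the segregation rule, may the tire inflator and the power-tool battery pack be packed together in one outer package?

The tire inflator has gauge pressure at 20 °C 375.1 kPa, which is > 300 kPa, so it is Class 2.2 (Compressed Gas).
The power-tool battery pack has watt-hour rating 88.1 Wh per cell, which is > 80 Wh per cell, so it is Class 9 (Lithium Cells).
Class 2.2 and Class 9 may not share an outer package.

No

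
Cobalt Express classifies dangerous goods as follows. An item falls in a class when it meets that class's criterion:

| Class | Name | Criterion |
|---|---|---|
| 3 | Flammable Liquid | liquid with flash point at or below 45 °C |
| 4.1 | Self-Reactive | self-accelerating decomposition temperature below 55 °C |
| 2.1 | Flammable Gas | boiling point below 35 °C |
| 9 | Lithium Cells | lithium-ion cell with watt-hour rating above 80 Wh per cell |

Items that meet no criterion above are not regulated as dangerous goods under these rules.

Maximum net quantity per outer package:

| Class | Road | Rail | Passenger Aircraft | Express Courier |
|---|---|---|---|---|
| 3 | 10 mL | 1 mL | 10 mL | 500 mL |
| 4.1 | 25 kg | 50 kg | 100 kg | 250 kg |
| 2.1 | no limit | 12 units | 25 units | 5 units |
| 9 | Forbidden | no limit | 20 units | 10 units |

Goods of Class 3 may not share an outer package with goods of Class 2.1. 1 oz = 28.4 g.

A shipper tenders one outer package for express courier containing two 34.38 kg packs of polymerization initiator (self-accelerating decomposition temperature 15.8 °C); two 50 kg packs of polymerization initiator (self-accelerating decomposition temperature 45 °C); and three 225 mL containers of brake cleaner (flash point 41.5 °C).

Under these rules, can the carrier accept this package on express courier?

Polymerization initiator: self-accelerating decomposition temperature 15.8 °C < 55 °C → Class 4.1 (Self-Reactive).
The polymerization initiator has self-accelerating decomposition temperature 45 °C, which is < 55 °C, so it is Class 4.1 (Self-Reactive).
The brake cleaner has flash point 41.5 °C, which is ≤ 45 °C, so it is Class 3 (Flammable Liquid).
Total Class 4.1: (two 34.38 kg packs = 68.76 kg) + (two 50 kg packs = 100 kg) = 168.76 kg.
168.76 kg is within the express courier limit of 250 kg for Class 4.1.
Class 3 quantity: three 225 mL containers = 675 mL.
675 mL exceeds the express courier limit of 500 mL for Class 3.
The segregation rule (Class 3 with Class 2.1) does not apply to Class 4.1 with Class 3.

No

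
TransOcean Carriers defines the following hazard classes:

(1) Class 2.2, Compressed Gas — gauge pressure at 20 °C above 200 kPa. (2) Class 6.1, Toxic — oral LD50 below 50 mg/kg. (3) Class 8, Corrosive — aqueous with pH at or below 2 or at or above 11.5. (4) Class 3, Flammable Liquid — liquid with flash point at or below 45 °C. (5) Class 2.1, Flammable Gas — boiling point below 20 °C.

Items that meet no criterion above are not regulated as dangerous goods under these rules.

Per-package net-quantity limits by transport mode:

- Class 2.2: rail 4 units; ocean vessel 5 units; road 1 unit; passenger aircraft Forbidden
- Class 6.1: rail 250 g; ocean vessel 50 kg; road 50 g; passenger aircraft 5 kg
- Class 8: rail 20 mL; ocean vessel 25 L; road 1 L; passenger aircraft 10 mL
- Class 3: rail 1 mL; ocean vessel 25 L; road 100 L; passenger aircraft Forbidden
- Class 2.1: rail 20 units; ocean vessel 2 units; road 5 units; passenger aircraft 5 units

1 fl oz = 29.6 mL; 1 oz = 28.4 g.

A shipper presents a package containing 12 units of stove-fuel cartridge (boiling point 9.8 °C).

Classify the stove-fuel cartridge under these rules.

Class 2.1

Boiling point 9.8 °C meets the Class 2.1 criterion (Flammable Gas), so the stove-fuel cartridge is Class 2.1.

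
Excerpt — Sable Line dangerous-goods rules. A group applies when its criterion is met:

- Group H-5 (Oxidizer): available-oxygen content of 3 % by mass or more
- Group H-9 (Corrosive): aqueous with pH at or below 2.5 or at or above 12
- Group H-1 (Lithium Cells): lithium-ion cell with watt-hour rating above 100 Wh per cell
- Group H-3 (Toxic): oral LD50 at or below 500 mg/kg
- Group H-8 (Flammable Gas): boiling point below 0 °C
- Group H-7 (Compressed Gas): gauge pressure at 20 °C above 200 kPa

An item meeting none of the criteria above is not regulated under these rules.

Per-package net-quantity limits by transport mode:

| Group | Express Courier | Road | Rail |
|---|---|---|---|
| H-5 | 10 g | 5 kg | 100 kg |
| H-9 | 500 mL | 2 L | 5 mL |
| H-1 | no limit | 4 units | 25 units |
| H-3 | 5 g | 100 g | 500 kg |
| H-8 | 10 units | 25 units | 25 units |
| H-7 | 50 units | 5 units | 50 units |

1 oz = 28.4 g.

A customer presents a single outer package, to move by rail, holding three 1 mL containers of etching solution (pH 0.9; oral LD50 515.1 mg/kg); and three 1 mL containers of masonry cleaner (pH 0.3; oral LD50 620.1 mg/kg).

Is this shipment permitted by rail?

The etching solution has pH 0.9, which is ≤ 2.5, so it is Group H-9 (Corrosive).
The masonry cleaner has pH 0.3, which is ≤ 2.5, so it is Group H-9 (Corrosive).
Group H-9 net quantity: (three 1 mL containers = 3 mL) + (three 1 mL containers = 3 mL) = 6 mL.
6 mL exceeds the rail limit of 5 mL for Group H-9.

No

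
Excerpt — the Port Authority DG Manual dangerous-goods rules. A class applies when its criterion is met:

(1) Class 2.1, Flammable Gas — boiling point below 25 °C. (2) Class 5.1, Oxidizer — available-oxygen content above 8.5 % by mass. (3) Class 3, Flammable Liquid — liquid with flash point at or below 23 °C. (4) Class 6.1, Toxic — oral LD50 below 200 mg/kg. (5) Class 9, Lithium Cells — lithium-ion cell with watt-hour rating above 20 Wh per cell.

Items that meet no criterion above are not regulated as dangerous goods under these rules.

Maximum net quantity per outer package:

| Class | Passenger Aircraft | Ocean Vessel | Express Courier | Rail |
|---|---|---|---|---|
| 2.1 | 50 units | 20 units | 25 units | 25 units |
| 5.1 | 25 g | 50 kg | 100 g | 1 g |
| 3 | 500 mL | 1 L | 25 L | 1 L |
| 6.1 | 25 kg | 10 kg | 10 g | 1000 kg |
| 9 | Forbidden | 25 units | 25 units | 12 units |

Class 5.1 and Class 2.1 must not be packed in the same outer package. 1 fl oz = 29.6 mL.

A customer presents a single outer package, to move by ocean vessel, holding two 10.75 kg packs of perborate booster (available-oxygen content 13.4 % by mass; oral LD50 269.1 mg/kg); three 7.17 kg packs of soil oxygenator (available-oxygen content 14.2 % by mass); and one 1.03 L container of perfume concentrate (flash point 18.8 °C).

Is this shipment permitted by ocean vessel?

No

Perborate booster: available-oxygen content 13.4 % by mass > 8.5 % by mass → Class 5.1 (Oxidizer).
With available-oxygen content 14.2 % by mass (> 8.5 % by mass), the soil oxygenator falls in Class 5.1.
Flash point 18.8 °C meets the Class 3 criterion (Flammable Liquid), so the perfume concentrate is Class 3.
Total Class 5.1: (two 10.75 kg packs = 21.5 kg) + (three 7.17 kg packs = 21.51 kg) = 43.01 kg.
43.01 kg ≤ 50 kg (ocean vessel limit, Class 5.1) — within limit.
Class 3 quantity: 1.03 L.
1.03 L > 1 L (ocean vessel limit, Class 3) — over the limit.
The segregation rule (Class 5.1 with Class 2.1) does not apply to Class 5.1 with Class 3.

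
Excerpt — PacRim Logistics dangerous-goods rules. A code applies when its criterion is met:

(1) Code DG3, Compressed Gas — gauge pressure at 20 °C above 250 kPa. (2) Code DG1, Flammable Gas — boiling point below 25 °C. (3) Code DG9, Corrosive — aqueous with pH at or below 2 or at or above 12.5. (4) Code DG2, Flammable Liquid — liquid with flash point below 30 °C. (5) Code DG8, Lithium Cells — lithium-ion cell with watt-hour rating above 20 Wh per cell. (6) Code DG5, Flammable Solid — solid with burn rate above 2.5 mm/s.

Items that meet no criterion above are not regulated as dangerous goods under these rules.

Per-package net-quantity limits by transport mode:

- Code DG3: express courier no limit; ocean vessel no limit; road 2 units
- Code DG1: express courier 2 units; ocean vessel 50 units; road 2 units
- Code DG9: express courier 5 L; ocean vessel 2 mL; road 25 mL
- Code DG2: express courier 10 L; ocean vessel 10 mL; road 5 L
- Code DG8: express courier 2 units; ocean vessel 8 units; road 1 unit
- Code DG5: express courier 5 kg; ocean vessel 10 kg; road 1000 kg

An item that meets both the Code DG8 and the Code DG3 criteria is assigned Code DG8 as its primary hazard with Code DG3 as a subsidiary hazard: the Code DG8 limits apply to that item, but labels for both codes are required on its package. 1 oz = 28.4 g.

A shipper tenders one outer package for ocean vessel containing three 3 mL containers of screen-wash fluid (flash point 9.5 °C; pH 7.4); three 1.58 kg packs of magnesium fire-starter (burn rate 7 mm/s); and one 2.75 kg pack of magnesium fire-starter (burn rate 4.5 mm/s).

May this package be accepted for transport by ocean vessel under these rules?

Yes

The screen-wash fluid has flash point 9.5 °C, which is < 30 °C, so it is Code DG2 (Flammable Liquid).
Burn rate 7 mm/s meets the Code DG5 criterion (Flammable Solid), so the magnesium fire-starter is Code DG5.
Magnesium fire-starter: burn rate 4.5 mm/s > 2.5 mm/s → Code DG5 (Flammable Solid).
Total Code DG5: (three 1.58 kg packs = 4.74 kg) + 2.75 kg = 7.49 kg.
7.49 kg is within the ocean vessel limit of 10 kg for Code DG5.
Code DG2 quantity: three 3 mL containers = 9 mL.
9 mL is within the ocean vessel limit of 10 mL for Code DG2.
Every hazard code is within its ocean vessel limit and no segregation rule is violated.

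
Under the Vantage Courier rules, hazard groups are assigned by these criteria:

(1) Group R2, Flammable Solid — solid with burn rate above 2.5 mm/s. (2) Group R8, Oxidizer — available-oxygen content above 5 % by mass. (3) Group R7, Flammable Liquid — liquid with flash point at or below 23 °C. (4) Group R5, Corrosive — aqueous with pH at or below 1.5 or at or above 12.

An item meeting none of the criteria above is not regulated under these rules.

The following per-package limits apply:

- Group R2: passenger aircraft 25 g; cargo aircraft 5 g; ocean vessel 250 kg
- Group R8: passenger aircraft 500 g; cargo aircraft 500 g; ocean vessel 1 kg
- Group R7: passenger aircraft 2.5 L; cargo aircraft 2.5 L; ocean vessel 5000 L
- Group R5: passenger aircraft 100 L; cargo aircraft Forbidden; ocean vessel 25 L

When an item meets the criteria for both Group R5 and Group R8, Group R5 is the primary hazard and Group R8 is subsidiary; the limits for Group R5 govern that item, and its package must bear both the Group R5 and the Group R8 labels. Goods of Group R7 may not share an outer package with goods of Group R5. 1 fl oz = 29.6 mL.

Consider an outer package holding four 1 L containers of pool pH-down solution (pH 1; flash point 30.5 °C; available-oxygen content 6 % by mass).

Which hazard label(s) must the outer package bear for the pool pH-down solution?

Group R5 and R8

The pool pH-down solution has pH 1, which is ≤ 1.5, so it is Group R5 (Corrosive).
Available-oxygen content 6 % by mass meets the Group R8 criterion (Oxidizer), so the pool pH-down solution is Group R8.
By the precedence rule Group R5 is primary and Group R8 is subsidiary, and that rule requires both labels on the package.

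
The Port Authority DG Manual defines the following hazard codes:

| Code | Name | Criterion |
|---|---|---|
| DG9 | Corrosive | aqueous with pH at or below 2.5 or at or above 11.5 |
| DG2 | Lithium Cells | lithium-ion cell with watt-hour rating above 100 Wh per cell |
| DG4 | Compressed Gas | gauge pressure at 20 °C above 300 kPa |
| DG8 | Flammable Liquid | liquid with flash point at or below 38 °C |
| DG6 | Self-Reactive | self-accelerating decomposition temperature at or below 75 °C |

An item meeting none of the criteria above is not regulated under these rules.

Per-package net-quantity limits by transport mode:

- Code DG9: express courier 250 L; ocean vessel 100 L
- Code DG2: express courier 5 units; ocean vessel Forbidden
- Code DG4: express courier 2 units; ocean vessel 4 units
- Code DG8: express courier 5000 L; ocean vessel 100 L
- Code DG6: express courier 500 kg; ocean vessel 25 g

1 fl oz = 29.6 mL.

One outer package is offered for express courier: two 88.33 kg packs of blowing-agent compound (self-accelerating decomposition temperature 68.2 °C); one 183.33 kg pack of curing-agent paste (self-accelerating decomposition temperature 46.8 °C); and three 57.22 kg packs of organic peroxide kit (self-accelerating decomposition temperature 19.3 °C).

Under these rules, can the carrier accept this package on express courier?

No

With self-accelerating decomposition temperature 68.2 °C (≤ 75 °C), the blowing-agent compound falls in Code DG6.
Self-accelerating decomposition temperature 46.8 °C meets the Code DG6 criterion (Self-Reactive), so the curing-agent paste is Code DG6.
Self-accelerating decomposition temperature 19.3 °C meets the Code DG6 criterion (Self-Reactive), so the organic peroxide kit is Code DG6.
Total Code DG6: (two 88.33 kg packs = 176.66 kg) + 183.33 kg + (three 57.22 kg packs = 171.66 kg) = 531.65 kg.
531.65 kg exceeds the express courier limit of 500 kg for Code DG6.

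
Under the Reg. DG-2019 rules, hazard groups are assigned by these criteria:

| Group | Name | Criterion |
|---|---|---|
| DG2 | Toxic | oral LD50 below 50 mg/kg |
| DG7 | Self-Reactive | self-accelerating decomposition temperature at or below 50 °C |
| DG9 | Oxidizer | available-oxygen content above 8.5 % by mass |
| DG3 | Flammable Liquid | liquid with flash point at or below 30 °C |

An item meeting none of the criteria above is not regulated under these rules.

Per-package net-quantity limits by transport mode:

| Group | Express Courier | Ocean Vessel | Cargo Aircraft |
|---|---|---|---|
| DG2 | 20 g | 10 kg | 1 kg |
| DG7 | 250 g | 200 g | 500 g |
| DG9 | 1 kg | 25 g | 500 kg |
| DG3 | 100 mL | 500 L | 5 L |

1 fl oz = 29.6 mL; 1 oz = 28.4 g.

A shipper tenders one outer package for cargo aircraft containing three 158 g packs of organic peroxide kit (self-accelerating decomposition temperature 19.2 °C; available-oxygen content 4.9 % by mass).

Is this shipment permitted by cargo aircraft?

With self-accelerating decomposition temperature 19.2 °C (≤ 50 °C), the organic peroxide kit falls in Group DG7.
Group DG7 quantity: three 158 g packs = 474 g.
474 g is within the cargo aircraft limit of 500 g for Group DG7.

Yes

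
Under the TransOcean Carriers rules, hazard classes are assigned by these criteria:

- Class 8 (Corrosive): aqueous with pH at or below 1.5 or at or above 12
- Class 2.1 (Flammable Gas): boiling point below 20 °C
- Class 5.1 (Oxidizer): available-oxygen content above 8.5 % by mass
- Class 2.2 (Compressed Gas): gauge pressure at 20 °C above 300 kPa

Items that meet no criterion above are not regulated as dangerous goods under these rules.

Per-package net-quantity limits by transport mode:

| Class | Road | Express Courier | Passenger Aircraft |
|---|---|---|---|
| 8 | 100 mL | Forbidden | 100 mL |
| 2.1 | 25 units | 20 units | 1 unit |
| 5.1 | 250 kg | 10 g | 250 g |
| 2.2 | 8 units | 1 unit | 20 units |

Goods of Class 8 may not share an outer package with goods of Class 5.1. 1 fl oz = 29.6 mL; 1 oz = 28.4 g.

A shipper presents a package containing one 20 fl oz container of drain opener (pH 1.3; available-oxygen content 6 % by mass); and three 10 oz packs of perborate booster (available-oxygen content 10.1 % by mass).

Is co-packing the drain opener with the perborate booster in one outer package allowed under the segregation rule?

With pH 1.3 (≤ 1.5), the drain opener falls in Class 8.
Perborate booster: available-oxygen content 10.1 % by mass > 8.5 % by mass → Class 5.1 (Oxidizer).
Class 8 and Class 5.1 may not share an outer package.

No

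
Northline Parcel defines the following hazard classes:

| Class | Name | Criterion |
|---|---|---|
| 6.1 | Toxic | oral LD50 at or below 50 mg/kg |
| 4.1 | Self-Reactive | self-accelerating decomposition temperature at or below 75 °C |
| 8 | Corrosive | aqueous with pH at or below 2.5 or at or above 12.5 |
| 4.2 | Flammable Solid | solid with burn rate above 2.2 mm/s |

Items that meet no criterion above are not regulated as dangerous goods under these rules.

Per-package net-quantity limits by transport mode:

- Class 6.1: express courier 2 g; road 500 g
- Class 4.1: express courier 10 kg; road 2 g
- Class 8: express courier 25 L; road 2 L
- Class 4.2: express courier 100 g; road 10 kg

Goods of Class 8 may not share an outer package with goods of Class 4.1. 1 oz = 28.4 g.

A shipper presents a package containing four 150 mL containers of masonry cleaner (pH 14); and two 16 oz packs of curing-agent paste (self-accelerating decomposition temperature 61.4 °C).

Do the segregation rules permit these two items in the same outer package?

With pH 14 (≥ 12.5), the masonry cleaner falls in Class 8.
The curing-agent paste has self-accelerating decomposition temperature 61.4 °C, which is ≤ 75 °C, so it is Class 4.1 (Self-Reactive).
Class 8 and Class 4.1 may not share an outer package.

No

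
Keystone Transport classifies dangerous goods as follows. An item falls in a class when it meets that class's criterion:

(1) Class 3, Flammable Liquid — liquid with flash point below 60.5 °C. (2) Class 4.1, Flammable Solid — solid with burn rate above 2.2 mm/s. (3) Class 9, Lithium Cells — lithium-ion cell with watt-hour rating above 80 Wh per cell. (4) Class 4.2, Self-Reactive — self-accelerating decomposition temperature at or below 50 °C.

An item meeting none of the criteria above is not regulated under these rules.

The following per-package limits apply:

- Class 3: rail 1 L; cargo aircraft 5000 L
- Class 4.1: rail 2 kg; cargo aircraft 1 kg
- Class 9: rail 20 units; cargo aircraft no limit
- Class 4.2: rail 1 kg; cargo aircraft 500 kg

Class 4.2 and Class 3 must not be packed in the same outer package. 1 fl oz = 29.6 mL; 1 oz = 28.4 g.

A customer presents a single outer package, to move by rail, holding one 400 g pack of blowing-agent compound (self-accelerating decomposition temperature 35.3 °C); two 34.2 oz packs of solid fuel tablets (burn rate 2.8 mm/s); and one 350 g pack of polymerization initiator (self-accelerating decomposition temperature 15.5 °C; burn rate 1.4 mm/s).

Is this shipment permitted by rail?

The blowing-agent compound has self-accelerating decomposition temperature 35.3 °C, which is ≤ 50 °C, so it is Class 4.2 (Self-Reactive).
Solid fuel tablets: burn rate 2.8 mm/s > 2.2 mm/s → Class 4.1 (Flammable Solid).
With self-accelerating decomposition temperature 15.5 °C (≤ 50 °C), the polymerization initiator falls in Class 4.2.
Class 4.2 net quantity: 400 g + 350 g = 750 g.
That is within the Class 4.2 rail limit of 1 kg.
Class 4.1 quantity: two 34.2 oz packs = 1942.56 g.
That is within the Class 4.1 rail limit of 2 kg.
The segregation rule (Class 4.2 with Class 3) does not apply to Class 4.2 with Class 4.1.
Every hazard class is within its rail limit and no segregation rule is violated.

Yes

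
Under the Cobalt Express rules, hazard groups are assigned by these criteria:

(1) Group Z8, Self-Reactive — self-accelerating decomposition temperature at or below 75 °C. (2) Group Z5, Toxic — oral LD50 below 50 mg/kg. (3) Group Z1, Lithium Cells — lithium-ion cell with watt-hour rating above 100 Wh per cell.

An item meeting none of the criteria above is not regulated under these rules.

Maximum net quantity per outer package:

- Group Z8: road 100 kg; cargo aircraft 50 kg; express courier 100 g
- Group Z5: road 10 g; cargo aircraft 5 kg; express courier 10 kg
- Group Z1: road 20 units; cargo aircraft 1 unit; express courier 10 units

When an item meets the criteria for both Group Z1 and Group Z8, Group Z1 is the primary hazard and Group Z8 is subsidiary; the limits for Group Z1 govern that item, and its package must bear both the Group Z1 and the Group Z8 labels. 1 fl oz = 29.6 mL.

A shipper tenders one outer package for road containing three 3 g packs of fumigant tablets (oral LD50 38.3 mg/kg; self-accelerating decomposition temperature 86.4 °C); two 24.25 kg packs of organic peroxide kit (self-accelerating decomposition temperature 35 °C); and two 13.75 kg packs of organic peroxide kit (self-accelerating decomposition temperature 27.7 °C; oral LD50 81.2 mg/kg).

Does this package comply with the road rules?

Yes

Oral LD50 38.3 mg/kg meets the Group Z5 criterion (Toxic), so the fumigant tablets are Group Z5.
Organic peroxide kit: self-accelerating decomposition temperature 35 °C ≤ 75 °C → Group Z8 (Self-Reactive).
With self-accelerating decomposition temperature 27.7 °C (≤ 75 °C), the organic peroxide kit falls in Group Z8.
Total Group Z8: (two 24.25 kg packs = 48.5 kg) + (two 13.75 kg packs = 27.5 kg) = 76 kg.
76 kg is within the road limit of 100 kg for Group Z8.
Group Z5 quantity: three 3 g packs = 9 g.
9 g ≤ 10 g (road limit, Group Z5) — within limit.
Every hazard group is within its road limit and no segregation rule is violated.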